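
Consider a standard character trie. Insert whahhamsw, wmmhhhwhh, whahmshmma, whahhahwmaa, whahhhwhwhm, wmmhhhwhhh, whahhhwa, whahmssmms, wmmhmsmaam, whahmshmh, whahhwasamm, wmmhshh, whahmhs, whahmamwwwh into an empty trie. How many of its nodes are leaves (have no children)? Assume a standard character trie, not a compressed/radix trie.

13

A leaf is a node with no children — equivalently, the end of a word that is not a proper prefix of any other stored word.
Those words: "whahhahwmaa", "whahhamsw", "whahhhwa", "whahhhwhwhm", "whahhwasamm", "whahmamwwwh", "whahmhs", "whahmshmh", "whahmshmma", "whahmssmms", "wmmhhhwhhh", "wmmhmsmaam", "wmmhshh"
Leaf count: 13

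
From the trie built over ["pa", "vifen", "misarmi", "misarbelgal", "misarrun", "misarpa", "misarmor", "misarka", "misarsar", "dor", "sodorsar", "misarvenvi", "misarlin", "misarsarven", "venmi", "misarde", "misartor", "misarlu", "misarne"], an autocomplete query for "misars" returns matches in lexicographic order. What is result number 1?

Filter for "misars…" and sort: "misarsar", "misarsarven"
Position 1: misarsar

misarsar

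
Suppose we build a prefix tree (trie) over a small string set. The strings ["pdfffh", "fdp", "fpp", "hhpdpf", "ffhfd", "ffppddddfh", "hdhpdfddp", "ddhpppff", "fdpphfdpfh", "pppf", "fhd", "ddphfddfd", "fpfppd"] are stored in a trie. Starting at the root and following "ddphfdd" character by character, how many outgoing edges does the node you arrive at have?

The children of the "ddphfdd" node are the distinct next characters among strings starting with "ddphfdd".
Characters that immediately follow "ddphfdd" among the stored strings: {f}.
That node has 1 child edge.

1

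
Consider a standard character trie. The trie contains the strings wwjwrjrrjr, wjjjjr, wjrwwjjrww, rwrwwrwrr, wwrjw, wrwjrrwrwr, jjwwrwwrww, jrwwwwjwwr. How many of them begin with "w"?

Walk to "w"; the words in its subtree are exactly those with that prefix.
Matches: "wjjjjr", "wjrwwjjrww", "wrwjrrwrwr", "wwjwrjrrjr", "wwrjw"
Count: 5

5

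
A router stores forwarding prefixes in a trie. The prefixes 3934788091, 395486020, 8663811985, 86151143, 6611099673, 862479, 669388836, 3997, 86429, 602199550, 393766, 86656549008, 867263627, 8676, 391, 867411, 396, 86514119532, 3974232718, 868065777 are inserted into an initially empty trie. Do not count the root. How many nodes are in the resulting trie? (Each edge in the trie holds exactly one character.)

115

Count nodes per top-level branch (shared prefixes stored once):
  '3'-branch (391, 3934788091, 393766, 395486020, 396, 3974232718, 3997): 32 nodes
  '6'-branch (602199550, 6611099673, 669388836): 25 nodes
  '8'-branch (86151143, 862479, 86429, 86514119532, 8663811985, 86656549008, 867263627, 867411, 8676, 868065777): 58 nodes
Sum: 115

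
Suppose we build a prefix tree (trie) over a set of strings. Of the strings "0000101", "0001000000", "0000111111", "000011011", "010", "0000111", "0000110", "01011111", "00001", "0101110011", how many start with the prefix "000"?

Traverse to the node for "000", then collect every word in that subtree.
Matches: "00001", "0000101", "0000110", "000011011", "0000111", "0000111111", "0001000000"
Count: 7

7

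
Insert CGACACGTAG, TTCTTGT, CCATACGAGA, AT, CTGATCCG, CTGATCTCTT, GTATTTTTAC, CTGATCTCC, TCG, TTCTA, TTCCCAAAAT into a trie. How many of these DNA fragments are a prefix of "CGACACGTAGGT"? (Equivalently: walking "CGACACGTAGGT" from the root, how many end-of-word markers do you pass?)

Check each prefix of "CGACACGTAGGT" against the stored set — each match is an end-marker on the path.
Prefixes of the query that are stored words: "CGACACGTAG"
Count: 1

1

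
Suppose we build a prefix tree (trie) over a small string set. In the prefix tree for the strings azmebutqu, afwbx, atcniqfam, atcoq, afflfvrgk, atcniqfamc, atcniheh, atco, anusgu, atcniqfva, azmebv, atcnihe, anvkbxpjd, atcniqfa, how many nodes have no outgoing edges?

10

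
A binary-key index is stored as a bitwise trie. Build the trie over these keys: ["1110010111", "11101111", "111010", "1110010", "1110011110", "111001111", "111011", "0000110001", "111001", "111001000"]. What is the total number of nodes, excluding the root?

31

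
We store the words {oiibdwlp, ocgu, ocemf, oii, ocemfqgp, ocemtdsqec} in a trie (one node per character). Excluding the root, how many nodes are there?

23

Trie structure (* marks end of a word):
(root)
└─ o
   ├─ c
   │  ├─ e
   │  │  └─ m
   │  │     ├─ f *
   │  │     │  └─ q
   │  │     │     └─ g
   │  │     │        └─ p *
   │  │     └─ t
   │  │        └─ d
   │  │           └─ s
   │  │              └─ q
   │  │                 └─ e
   │  │                    └─ c *
   │  └─ g
   │     └─ u *
   └─ i
      └─ i *
         └─ b
            └─ d
               └─ w
                  └─ l
                     └─ p *
Counting every labelled node above: 23.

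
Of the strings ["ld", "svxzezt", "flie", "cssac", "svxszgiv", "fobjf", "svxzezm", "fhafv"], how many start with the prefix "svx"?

Walk to "svx"; the words in its subtree are exactly those with that prefix.
Matches: "svxszgiv", "svxzezm", "svxzezt"
Count: 3

3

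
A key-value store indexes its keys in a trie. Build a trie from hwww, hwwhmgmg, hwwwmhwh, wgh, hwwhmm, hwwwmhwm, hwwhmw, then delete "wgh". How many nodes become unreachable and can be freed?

3

Walk "wgh" from the leaf back toward the root, removing each node that no remaining word uses.
No other word shares any prefix with "wgh", so all 3 of its nodes go.
Nodes removed: 3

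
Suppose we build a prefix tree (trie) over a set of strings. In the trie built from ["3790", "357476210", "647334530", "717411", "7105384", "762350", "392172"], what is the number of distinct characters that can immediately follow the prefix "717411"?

Follow the path "717411" to its node, then look at its outgoing edges.
No stored string extends past "717411".
That node has 0 child edges.

0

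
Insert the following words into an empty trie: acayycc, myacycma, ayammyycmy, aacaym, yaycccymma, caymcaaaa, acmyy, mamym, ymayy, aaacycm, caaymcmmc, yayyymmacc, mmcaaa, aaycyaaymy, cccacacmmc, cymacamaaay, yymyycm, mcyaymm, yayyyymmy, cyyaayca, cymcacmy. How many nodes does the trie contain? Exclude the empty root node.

137

Trace insertions, counting only characters that open a new branch:
  "acayycc" → 7 new (a, c, a, y, y, c, c)
  "myacycma" → 8 new (m, y, a, c, y, c, m, a)
  "ayammyycmy" → prefix "a" already present; 9 new (y, a, m, m, y, y, c, m, y)
  "aacaym" → prefix "a" already present; 5 new (a, c, a, y, m)
  "yaycccymma" → 10 new (y, a, y, c, c, c, y, m, m, a)
  "caymcaaaa" → 9 new (c, a, y, m, c, a, a, a, a)
  "acmyy" → prefix "ac" already present; 3 new (m, y, y)
  "mamym" → prefix "m" already present; 4 new (a, m, y, m)
  "ymayy" → prefix "y" already present; 4 new (m, a, y, y)
  "aaacycm" → prefix "aa" already present; 5 new (a, c, y, c, m)
  "caaymcmmc" → prefix "ca" already present; 7 new (a, y, m, c, m, m, c)
  "yayyymmacc" → prefix "yay" already present; 7 new (y, y, m, m, a, c, c)
  "mmcaaa" → prefix "m" already present; 5 new (m, c, a, a, a)
  "aaycyaaymy" → prefix "aa" already present; 8 new (y, c, y, a, a, y, m, y)
  "cccacacmmc" → prefix "c" already present; 9 new (c, c, a, c, a, c, m, m, c)
  "cymacamaaay" → prefix "c" already present; 10 new (y, m, a, c, a, m, a, a, a, y)
  "yymyycm" → prefix "y" already present; 6 new (y, m, y, y, c, m)
  "mcyaymm" → prefix "m" already present; 6 new (c, y, a, y, m, m)
  "yayyyymmy" → prefix "yayyy" already present; 4 new (y, m, m, y)
  "cyyaayca" → prefix "cy" already present; 6 new (y, a, a, y, c, a)
  "cymcacmy" → prefix "cym" already present; 5 new (c, a, c, m, y)
Total nodes = 7 + 8 + 9 + 5 + 10 + 9 + 3 + 4 + 4 + 5 + 7 + 7 + 5 + 8 + 9 + 10 + 6 + 6 + 4 + 6 + 5 = 137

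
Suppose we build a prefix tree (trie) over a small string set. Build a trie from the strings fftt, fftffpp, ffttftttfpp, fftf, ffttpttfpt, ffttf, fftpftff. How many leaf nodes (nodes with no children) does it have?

4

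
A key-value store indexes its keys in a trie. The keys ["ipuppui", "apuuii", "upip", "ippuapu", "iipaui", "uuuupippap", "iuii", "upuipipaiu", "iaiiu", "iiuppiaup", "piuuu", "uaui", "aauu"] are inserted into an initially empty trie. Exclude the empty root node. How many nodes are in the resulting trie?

Count nodes per top-level branch (shared prefixes stored once):
  'a'-branch (aauu, apuuii): 9 nodes
  'i'-branch (iaiiu, iipaui, iiuppiaup, ippuapu, ipuppui, iuii): 31 nodes
  'p'-branch (piuuu): 5 nodes
  'u'-branch (uaui, upip, upuipipaiu, uuuupippap): 24 nodes
Sum: 69

69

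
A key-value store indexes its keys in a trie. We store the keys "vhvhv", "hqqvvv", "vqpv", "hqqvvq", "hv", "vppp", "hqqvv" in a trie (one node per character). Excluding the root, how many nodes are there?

19

For each word, the new-node count is its length minus the longest prefix already in the trie:
  "vhvhv" → 5 new (v, h, v, h, v)
  "hqqvvv" → 6 new (h, q, q, v, v, v)
  "vqpv" → prefix "v" already present; 3 new (q, p, v)
  "hqqvvq" → prefix "hqqvv" already present; 1 new (q)
  "hv" → prefix "h" already present; 1 new (v)
  "vppp" → prefix "v" already present; 3 new (p, p, p)
  "hqqvv" → prefix "hqqvv" already present; 0 new (none)
Total nodes = 5 + 6 + 3 + 1 + 1 + 3 + 0 = 19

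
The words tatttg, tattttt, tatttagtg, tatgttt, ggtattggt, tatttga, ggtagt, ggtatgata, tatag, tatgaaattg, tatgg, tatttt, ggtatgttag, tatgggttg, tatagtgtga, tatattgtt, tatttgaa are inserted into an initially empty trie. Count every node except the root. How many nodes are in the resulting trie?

Trace insertions, counting only characters that open a new branch:
  "tatttg" → 6 new (t, a, t, t, t, g)
  "tattttt" → prefix "tattt" already present; 2 new (t, t)
  "tatttagtg" → prefix "tattt" already present; 4 new (a, g, t, g)
  "tatgttt" → prefix "tat" already present; 4 new (g, t, t, t)
  "ggtattggt" → 9 new (g, g, t, a, t, t, g, g, t)
  "tatttga" → prefix "tatttg" already present; 1 new (a)
  "ggtagt" → prefix "ggta" already present; 2 new (g, t)
  "ggtatgata" → prefix "ggtat" already present; 4 new (g, a, t, a)
  "tatag" → prefix "tat" already present; 2 new (a, g)
  "tatgaaattg" → prefix "tatg" already present; 6 new (a, a, a, t, t, g)
  "tatgg" → prefix "tatg" already present; 1 new (g)
  "tatttt" → prefix "tatttt" already present; 0 new (none)
  "ggtatgttag" → prefix "ggtatg" already present; 4 new (t, t, a, g)
  "tatgggttg" → prefix "tatgg" already present; 4 new (g, t, t, g)
  "tatagtgtga" → prefix "tatag" already present; 5 new (t, g, t, g, a)
  "tatattgtt" → prefix "tata" already present; 5 new (t, t, g, t, t)
  "tatttgaa" → prefix "tatttga" already present; 1 new (a)
Total nodes = 6 + 2 + 4 + 4 + 9 + 1 + 2 + 4 + 2 + 6 + 1 + 0 + 4 + 4 + 5 + 5 + 1 = 60

60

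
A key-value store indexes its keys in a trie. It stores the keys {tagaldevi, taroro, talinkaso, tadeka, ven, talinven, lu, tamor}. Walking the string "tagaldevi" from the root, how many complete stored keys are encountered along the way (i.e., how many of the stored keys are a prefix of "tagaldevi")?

Walk "tagaldevi" from the root; an end-of-word marker is hit whenever a stored word is a prefix of "tagaldevi".
Prefixes of the query that are stored words: "tagaldevi"
Count: 1

1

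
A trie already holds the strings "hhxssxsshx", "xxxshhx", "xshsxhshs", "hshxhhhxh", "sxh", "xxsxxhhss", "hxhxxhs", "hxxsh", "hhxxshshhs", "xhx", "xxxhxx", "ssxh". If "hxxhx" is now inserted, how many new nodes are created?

The longest prefix of "hxxhx" already in the trie is "hxx" (length 3).
Each of the 2 remaining characters creates one node.

2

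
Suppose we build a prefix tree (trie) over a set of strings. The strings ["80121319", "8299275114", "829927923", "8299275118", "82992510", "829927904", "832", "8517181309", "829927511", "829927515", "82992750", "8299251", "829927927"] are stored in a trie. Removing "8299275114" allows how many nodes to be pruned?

1

Walk "8299275114" from the leaf back toward the root, removing each node that no remaining word uses.
The suffix "4" (1 node) is used only by "8299275114"; the node for "829927511" still has the child "8", so pruning stops there.
Nodes removed: 1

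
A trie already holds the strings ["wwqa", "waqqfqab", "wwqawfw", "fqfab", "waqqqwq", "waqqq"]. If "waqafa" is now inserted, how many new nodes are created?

"waq" is already a path in the trie; the remaining "afa" must be added.
Each of the 3 remaining characters creates one node.

3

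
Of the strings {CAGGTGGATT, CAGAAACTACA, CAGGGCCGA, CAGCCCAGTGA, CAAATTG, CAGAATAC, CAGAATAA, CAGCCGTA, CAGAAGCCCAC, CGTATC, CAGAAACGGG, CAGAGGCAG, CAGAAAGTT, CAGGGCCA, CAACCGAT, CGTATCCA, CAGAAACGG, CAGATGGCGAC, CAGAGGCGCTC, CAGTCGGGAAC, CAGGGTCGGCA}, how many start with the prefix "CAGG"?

4

Filter for entries beginning with "CAGG":
Words under "CAGG": CAGGGCCA, CAGGGCCGA, CAGGGTCGGCA, CAGGTGGATT
Count: 4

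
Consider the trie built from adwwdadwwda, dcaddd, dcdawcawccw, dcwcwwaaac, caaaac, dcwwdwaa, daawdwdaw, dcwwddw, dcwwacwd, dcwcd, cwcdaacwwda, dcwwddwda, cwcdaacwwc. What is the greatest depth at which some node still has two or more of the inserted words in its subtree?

9

Equivalently: take the maximum, over all pairs, of their longest common prefix length.
e.g. "cwcdaacwwc" and "cwcdaacwwda" share the prefix "cwcdaacww" of length 9; no pair shares a longer one.
Longest shared-prefix length: 9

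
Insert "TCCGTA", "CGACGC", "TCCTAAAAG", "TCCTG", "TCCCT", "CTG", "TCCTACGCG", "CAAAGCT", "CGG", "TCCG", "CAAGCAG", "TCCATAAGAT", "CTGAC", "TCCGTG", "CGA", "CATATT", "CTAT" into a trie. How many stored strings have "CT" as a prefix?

3

Walk to "CT"; the words in its subtree are exactly those with that prefix.
Matches: "CTAT", "CTG", "CTGAC"
Count: 3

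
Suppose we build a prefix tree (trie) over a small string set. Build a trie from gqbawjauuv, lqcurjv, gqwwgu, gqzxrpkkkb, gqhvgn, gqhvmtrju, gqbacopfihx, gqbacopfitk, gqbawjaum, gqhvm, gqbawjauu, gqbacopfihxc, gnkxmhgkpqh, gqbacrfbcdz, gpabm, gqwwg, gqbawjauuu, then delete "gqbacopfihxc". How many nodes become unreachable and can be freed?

1

After clearing the end-marker at "gqbacopfihxc", prune upward until reaching a node still needed by another word.
The suffix "c" (1 node) is used only by "gqbacopfihxc"; "gqbacopfihx" is itself a stored word, so pruning stops there.
Nodes removed: 1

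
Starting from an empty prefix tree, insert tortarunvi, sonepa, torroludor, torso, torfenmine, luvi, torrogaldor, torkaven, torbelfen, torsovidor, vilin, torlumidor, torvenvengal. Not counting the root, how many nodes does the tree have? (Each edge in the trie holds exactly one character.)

79

Trace insertions, counting only characters that open a new branch:
  "tortarunvi" → 10 new (t, o, r, t, a, r, u, n, v, i)
  "sonepa" → 6 new (s, o, n, e, p, a)
  "torroludor" → prefix "tor" already present; 7 new (r, o, l, u, d, o, r)
  "torso" → prefix "tor" already present; 2 new (s, o)
  "torfenmine" → prefix "tor" already present; 7 new (f, e, n, m, i, n, e)
  "luvi" → 4 new (l, u, v, i)
  "torrogaldor" → prefix "torro" already present; 6 new (g, a, l, d, o, r)
  "torkaven" → prefix "tor" already present; 5 new (k, a, v, e, n)
  "torbelfen" → prefix "tor" already present; 6 new (b, e, l, f, e, n)
  "torsovidor" → prefix "torso" already present; 5 new (v, i, d, o, r)
  "vilin" → 5 new (v, i, l, i, n)
  "torlumidor" → prefix "tor" already present; 7 new (l, u, m, i, d, o, r)
  "torvenvengal" → prefix "tor" already present; 9 new (v, e, n, v, e, n, g, a, l)
Total nodes = 10 + 6 + 7 + 2 + 7 + 4 + 6 + 5 + 6 + 5 + 5 + 7 + 9 = 79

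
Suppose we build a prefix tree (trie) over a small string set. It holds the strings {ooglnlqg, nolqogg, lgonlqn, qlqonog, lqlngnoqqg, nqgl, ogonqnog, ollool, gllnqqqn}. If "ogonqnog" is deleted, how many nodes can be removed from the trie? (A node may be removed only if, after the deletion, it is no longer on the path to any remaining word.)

7

A node on "ogonqnog"'s path can go only if nothing else ends at it or branches off below it.
The suffix "gonqnog" (7 nodes) is used only by "ogonqnog"; the node for "o" still has the child "o", so pruning stops there.
Nodes removed: 7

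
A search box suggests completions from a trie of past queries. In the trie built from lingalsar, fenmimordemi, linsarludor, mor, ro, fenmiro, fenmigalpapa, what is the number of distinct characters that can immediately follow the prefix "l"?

1

Walk "l" from the root, arriving at one node.
Characters that immediately follow "l" among the stored strings: {i}.
That node has 1 child edge.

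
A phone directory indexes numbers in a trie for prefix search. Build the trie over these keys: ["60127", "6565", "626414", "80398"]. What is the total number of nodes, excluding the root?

Trace insertions, counting only characters that open a new branch:
  "60127" → 5 new (6, 0, 1, 2, 7)
  "6565" → prefix "6" already present; 3 new (5, 6, 5)
  "626414" → prefix "6" already present; 5 new (2, 6, 4, 1, 4)
  "80398" → 5 new (8, 0, 3, 9, 8)
Total nodes = 5 + 3 + 5 + 5 = 18

18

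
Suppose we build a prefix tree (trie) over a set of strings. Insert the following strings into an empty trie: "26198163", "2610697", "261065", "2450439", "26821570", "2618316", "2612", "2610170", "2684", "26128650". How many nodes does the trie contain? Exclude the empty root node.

Insert word by word; a character creates a node only if that edge doesn't already exist:
  "26198163" → 8 new (2, 6, 1, 9, 8, 1, 6, 3)
  "2610697" → prefix "261" already present; 4 new (0, 6, 9, 7)
  "261065" → prefix "26106" already present; 1 new (5)
  "2450439" → prefix "2" already present; 6 new (4, 5, 0, 4, 3, 9)
  "26821570" → prefix "26" already present; 6 new (8, 2, 1, 5, 7, 0)
  "2618316" → prefix "261" already present; 4 new (8, 3, 1, 6)
  "2612" → prefix "261" already present; 1 new (2)
  "2610170" → prefix "2610" already present; 3 new (1, 7, 0)
  "2684" → prefix "268" already present; 1 new (4)
  "26128650" → prefix "2612" already present; 4 new (8, 6, 5, 0)
Total nodes = 8 + 4 + 1 + 6 + 6 + 4 + 1 + 3 + 1 + 4 = 38

38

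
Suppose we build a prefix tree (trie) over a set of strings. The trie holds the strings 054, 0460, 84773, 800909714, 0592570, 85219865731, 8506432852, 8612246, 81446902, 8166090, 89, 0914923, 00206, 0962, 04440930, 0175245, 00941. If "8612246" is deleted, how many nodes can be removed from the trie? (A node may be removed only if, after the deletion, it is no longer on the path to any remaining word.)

A node on "8612246"'s path can go only if nothing else ends at it or branches off below it.
The suffix "612246" (6 nodes) is used only by "8612246"; the node for "8" still has the child "4", so pruning stops there.
Nodes removed: 6

6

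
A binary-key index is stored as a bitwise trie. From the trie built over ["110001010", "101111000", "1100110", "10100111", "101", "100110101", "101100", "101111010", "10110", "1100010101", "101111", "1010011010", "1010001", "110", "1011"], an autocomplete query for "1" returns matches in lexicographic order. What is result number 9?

101111

Words with prefix "1", in lexicographic order: "100110101", "101", "1010001", "1010011010", "10100111", "1011", "10110", "101100", "101111", "101111000", "101111010", "110", "110001010", "1100010101", "1100110"
The 9th is 101111.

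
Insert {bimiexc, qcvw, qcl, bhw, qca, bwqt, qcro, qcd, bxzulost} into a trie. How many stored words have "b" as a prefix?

4

Traverse to the node for "b", then collect every word in that subtree.
Words under "b": bhw, bimiexc, bwqt, bxzulost
Count: 4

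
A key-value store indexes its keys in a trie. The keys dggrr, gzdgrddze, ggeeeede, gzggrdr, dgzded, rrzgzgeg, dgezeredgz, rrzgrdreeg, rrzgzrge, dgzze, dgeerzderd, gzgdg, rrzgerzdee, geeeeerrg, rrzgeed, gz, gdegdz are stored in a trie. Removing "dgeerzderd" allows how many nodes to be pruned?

Walk "dgeerzderd" from the leaf back toward the root, removing each node that no remaining word uses.
The suffix "erzderd" (7 nodes) is used only by "dgeerzderd"; the node for "dge" still has the child "z", so pruning stops there.
Nodes removed: 7

7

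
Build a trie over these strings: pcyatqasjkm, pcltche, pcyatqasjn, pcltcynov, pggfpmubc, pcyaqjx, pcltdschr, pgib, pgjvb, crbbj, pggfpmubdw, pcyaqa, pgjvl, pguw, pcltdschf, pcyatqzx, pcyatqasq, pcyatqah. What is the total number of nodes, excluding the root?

58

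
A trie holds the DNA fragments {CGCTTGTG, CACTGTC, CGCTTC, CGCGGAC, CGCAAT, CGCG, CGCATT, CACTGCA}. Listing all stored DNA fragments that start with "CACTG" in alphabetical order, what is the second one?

Words with prefix "CACTG", in lexicographic order: "CACTGCA", "CACTGTC"
The 2nd is CACTGTC.

CACTGTC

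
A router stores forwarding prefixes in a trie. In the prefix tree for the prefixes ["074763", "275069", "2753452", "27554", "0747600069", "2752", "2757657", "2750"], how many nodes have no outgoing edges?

7

Leaves are exactly the stored words that no other stored word extends.
Those words: "0747600069", "074763", "275069", "2752", "2753452", "27554", "2757657"
Leaf count: 7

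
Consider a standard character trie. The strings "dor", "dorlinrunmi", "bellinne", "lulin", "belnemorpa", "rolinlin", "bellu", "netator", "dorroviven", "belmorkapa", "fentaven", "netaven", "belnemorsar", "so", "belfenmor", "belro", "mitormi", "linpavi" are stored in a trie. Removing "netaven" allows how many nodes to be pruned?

A node on "netaven"'s path can go only if nothing else ends at it or branches off below it.
The suffix "ven" (3 nodes) is used only by "netaven"; the node for "neta" still has the child "t", so pruning stops there.
Nodes removed: 3

3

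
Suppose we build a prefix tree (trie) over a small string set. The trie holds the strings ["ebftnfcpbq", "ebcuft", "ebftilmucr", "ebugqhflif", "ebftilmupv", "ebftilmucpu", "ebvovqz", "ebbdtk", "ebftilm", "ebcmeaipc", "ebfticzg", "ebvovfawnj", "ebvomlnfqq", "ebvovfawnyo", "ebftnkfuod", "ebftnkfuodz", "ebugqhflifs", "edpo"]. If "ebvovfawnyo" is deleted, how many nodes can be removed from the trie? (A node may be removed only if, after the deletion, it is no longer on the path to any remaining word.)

2

After clearing the end-marker at "ebvovfawnyo", prune upward until reaching a node still needed by another word.
The suffix "yo" (2 nodes) is used only by "ebvovfawnyo"; the node for "ebvovfawn" still has the child "j", so pruning stops there.
Nodes removed: 2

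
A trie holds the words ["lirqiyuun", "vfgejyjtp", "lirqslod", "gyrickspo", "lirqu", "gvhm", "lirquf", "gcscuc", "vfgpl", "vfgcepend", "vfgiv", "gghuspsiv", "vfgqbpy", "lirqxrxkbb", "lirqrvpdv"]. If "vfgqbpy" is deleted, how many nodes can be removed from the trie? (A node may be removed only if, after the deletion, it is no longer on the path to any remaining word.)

4

After clearing the end-marker at "vfgqbpy", prune upward until reaching a node still needed by another word.
The suffix "qbpy" (4 nodes) is used only by "vfgqbpy"; the node for "vfg" still has the child "e", so pruning stops there.
Nodes removed: 4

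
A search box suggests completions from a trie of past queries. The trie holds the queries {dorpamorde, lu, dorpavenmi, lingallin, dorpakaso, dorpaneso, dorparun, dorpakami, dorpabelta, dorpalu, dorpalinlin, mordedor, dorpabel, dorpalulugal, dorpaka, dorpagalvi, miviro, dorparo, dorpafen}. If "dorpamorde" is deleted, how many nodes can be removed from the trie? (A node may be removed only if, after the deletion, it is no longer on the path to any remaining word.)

A node on "dorpamorde"'s path can go only if nothing else ends at it or branches off below it.
The suffix "morde" (5 nodes) is used only by "dorpamorde"; the node for "dorpa" still has the child "v", so pruning stops there.
Nodes removed: 5

5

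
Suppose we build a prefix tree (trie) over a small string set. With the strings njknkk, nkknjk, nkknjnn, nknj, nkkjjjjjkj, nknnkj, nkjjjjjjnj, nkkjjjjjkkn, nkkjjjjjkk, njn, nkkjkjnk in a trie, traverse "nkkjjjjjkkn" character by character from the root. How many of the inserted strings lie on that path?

2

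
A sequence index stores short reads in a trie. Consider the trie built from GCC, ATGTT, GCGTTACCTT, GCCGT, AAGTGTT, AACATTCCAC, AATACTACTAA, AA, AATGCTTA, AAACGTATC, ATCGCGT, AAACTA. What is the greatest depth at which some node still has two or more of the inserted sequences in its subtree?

Look for the deepest trie node that still has at least two words in its subtree.
"AAACGTATC" and "AAACTA" agree on "AAAC" (4 characters) before diverging; nothing deeper is shared.
Longest shared-prefix length: 4

4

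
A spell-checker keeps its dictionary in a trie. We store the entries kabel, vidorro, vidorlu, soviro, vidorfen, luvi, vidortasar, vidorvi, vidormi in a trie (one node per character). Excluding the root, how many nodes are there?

Trie structure (* marks end of a word):
(root)
├─ k
│  └─ a
│     └─ b
│        └─ e
│           └─ l *
├─ l
│  └─ u
│     └─ v
│        └─ i *
├─ s
│  └─ o
│     └─ v
│        └─ i
│           └─ r
│              └─ o *
└─ v
   └─ i
      └─ d
         └─ o
            └─ r
               ├─ f
               │  └─ e
               │     └─ n *
               ├─ l
               │  └─ u *
               ├─ m
               │  └─ i *
               ├─ r
               │  └─ o *
               ├─ t
               │  └─ a
               │     └─ s
               │        └─ a
               │           └─ r *
               └─ v
                  └─ i *
Counting every labelled node above: 36.

36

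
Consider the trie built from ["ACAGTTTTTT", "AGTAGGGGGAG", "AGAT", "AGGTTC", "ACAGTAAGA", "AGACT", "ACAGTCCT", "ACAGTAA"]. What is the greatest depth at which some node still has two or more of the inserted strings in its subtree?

7

Equivalently: take the maximum, over all pairs, of their longest common prefix length.
e.g. "ACAGTAA" and "ACAGTAAGA" share the prefix "ACAGTAA" of length 7; no pair shares a longer one.
Longest shared-prefix length: 7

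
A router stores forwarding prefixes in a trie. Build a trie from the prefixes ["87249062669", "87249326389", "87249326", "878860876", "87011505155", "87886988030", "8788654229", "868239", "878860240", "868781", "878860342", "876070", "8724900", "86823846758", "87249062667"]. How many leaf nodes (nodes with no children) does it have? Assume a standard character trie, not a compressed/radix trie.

Leaves are exactly the stored words that no other stored word extends.
Those words: "86823846758", "868239", "868781", "87011505155", "8724900", "87249062667", "87249062669", "87249326389", "876070", "878860240", "878860342", "878860876", "8788654229", "87886988030"
Leaf count: 14

14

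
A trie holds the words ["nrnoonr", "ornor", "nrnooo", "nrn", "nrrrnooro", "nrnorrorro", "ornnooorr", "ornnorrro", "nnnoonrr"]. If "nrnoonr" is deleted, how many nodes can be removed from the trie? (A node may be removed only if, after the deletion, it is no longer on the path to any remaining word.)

Walk "nrnoonr" from the leaf back toward the root, removing each node that no remaining word uses.
The suffix "nr" (2 nodes) is used only by "nrnoonr"; the node for "nrnoo" still has the child "o", so pruning stops there.
Nodes removed: 2

2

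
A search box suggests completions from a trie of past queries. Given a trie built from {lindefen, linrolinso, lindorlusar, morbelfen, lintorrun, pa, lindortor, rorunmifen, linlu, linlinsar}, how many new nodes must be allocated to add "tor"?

3

"tor" shares no prefix with any stored word, so all 3 characters open new nodes.
3 − 0 = 3 new nodes.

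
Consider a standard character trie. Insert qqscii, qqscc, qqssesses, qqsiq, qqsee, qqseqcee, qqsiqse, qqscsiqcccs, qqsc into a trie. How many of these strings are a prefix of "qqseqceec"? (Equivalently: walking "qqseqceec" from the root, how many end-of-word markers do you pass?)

Check each prefix of "qqseqceec" against the stored set — each match is an end-marker on the path.
Prefixes of the query that are stored words: "qqseqcee"
Count: 1

1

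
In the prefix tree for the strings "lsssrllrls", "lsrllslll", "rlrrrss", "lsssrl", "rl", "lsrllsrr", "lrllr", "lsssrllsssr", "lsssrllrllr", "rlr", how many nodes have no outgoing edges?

A leaf is a node with no children — equivalently, the end of a word that is not a proper prefix of any other stored word.
Those words: "lrllr", "lsrllslll", "lsrllsrr", "lsssrllrllr", "lsssrllrls", "lsssrllsssr", "rlrrrss"
Leaf count: 7

7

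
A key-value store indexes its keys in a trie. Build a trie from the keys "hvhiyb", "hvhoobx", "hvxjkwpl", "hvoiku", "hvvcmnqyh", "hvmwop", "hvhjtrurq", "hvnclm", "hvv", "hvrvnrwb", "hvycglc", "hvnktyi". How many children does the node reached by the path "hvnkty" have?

1

Walk "hvnkty" from the root, arriving at one node.
Characters that immediately follow "hvnkty" among the stored strings: {i}.
That node has 1 child edge.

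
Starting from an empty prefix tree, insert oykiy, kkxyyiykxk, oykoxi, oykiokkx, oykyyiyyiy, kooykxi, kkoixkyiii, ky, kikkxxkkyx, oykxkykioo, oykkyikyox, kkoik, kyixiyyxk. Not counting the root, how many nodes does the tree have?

75

Count nodes per top-level branch (shared prefixes stored once):
  'k'-branch (kikkxxkkyx, kkoik, kkoixkyiii, kkxyyiykxk, kooykxi, ky, kyixiyyxk): 42 nodes
  'o'-branch (oykiokkx, oykiy, oykkyikyox, oykoxi, oykxkykioo, oykyyiyyiy): 33 nodes
Sum: 75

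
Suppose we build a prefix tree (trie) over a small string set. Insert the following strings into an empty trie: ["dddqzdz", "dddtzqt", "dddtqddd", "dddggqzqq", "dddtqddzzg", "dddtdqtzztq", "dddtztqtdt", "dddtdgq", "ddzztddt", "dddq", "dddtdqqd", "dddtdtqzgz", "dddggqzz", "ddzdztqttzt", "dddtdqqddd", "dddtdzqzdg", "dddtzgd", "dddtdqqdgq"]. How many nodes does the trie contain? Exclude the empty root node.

71

Trace insertions, counting only characters that open a new branch:
  "dddqzdz" → 7 new (d, d, d, q, z, d, z)
  "dddtzqt" → prefix "ddd" already present; 4 new (t, z, q, t)
  "dddtqddd" → prefix "dddt" already present; 4 new (q, d, d, d)
  "dddggqzqq" → prefix "ddd" already present; 6 new (g, g, q, z, q, q)
  "dddtqddzzg" → prefix "dddtqdd" already present; 3 new (z, z, g)
  "dddtdqtzztq" → prefix "dddt" already present; 7 new (d, q, t, z, z, t, q)
  "dddtztqtdt" → prefix "dddtz" already present; 5 new (t, q, t, d, t)
  "dddtdgq" → prefix "dddtd" already present; 2 new (g, q)
  "ddzztddt" → prefix "dd" already present; 6 new (z, z, t, d, d, t)
  "dddq" → prefix "dddq" already present; 0 new (none)
  "dddtdqqd" → prefix "dddtdq" already present; 2 new (q, d)
  "dddtdtqzgz" → prefix "dddtd" already present; 5 new (t, q, z, g, z)
  "dddggqzz" → prefix "dddggqz" already present; 1 new (z)
  "ddzdztqttzt" → prefix "ddz" already present; 8 new (d, z, t, q, t, t, z, t)
  "dddtdqqddd" → prefix "dddtdqqd" already present; 2 new (d, d)
  "dddtdzqzdg" → prefix "dddtd" already present; 5 new (z, q, z, d, g)
  "dddtzgd" → prefix "dddtz" already present; 2 new (g, d)
  "dddtdqqdgq" → prefix "dddtdqqd" already present; 2 new (g, q)
Total nodes = 7 + 4 + 4 + 6 + 3 + 7 + 5 + 2 + 6 + 0 + 2 + 5 + 1 + 8 + 2 + 5 + 2 + 2 = 71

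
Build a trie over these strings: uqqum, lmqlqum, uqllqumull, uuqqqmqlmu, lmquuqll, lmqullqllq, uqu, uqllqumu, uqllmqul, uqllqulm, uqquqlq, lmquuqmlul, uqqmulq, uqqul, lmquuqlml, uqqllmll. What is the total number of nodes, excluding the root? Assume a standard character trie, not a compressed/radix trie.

66

Count nodes per top-level branch (shared prefixes stored once):
  'l'-branch (lmqlqum, lmqullqllq, lmquuqll, lmquuqlml, lmquuqmlul): 24 nodes
  'u'-branch (uqllmqul, uqllqulm, uqllqumu, uqllqumull, uqqllmll, uqqmulq, uqqul, uqqum, uqquqlq, uqu, uuqqqmqlmu): 42 nodes
Sum: 66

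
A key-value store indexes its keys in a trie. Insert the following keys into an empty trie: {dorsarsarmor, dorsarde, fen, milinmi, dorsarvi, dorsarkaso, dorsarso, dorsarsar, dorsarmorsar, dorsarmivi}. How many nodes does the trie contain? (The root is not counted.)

Trie structure (* marks end of a word):
(root)
├─ d
│  └─ o
│     └─ r
│        └─ s
│           └─ a
│              └─ r
│                 ├─ d
│                 │  └─ e *
│                 ├─ k
│                 │  └─ a
│                 │     └─ s
│                 │        └─ o *
│                 ├─ m
│                 │  ├─ i
│                 │  │  └─ v
│                 │  │     └─ i *
│                 │  └─ o
│                 │     └─ r
│                 │        └─ s
│                 │           └─ a
│                 │              └─ r *
│                 ├─ s
│                 │  ├─ a
│                 │  │  └─ r *
│                 │  │     └─ m
│                 │  │        └─ o
│                 │  │           └─ r *
│                 │  └─ o *
│                 └─ v
│                    └─ i *
├─ f
│  └─ e
│     └─ n *
└─ m
   └─ i
      └─ l
         └─ i
            └─ n
               └─ m
                  └─ i *
Counting every labelled node above: 40.

40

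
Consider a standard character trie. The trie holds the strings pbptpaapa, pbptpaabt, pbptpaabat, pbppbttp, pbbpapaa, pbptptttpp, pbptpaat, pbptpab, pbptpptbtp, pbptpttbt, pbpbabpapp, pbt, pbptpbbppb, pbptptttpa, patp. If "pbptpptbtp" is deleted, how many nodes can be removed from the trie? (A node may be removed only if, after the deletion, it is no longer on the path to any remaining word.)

5

After clearing the end-marker at "pbptpptbtp", prune upward until reaching a node still needed by another word.
The suffix "ptbtp" (5 nodes) is used only by "pbptpptbtp"; the node for "pbptp" still has the child "a", so pruning stops there.
Nodes removed: 5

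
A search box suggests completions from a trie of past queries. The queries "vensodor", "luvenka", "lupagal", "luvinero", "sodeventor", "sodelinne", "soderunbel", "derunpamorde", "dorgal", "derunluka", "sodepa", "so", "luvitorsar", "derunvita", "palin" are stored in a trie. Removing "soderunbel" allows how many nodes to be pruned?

A node on "soderunbel"'s path can go only if nothing else ends at it or branches off below it.
The suffix "runbel" (6 nodes) is used only by "soderunbel"; the node for "sode" still has the child "v", so pruning stops there.
Nodes removed: 6

6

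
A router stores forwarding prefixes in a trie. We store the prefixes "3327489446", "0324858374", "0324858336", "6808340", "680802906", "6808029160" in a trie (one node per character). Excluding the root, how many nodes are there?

37

For each word, the new-node count is its length minus the longest prefix already in the trie:
  "3327489446" → 10 new (3, 3, 2, 7, 4, 8, 9, 4, 4, 6)
  "0324858374" → 10 new (0, 3, 2, 4, 8, 5, 8, 3, 7, 4)
  "0324858336" → prefix "03248583" already present; 2 new (3, 6)
  "6808340" → 7 new (6, 8, 0, 8, 3, 4, 0)
  "680802906" → prefix "6808" already present; 5 new (0, 2, 9, 0, 6)
  "6808029160" → prefix "6808029" already present; 3 new (1, 6, 0)
Total nodes = 10 + 10 + 2 + 7 + 5 + 3 = 37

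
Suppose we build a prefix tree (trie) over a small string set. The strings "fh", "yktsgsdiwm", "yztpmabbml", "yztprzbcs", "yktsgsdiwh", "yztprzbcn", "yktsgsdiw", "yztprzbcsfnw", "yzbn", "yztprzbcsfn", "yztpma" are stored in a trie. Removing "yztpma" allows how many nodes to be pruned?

0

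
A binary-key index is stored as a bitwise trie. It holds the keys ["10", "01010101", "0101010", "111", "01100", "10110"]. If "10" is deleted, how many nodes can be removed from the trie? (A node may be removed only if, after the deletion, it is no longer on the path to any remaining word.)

0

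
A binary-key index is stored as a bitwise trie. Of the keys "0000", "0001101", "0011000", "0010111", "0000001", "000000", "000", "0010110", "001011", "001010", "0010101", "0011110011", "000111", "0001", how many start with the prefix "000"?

7

Traverse to the node for "000", then collect every word in that subtree.
Words under "000": 000, 0000, 000000, 0000001, 0001, 0001101, 000111
Count: 7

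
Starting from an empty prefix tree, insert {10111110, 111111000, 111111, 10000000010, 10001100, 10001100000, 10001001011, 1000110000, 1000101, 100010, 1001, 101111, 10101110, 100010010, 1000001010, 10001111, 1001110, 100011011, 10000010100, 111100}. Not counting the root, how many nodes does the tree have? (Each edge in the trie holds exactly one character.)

59

For each word, the new-node count is its length minus the longest prefix already in the trie:
  "10111110" → 8 new (1, 0, 1, 1, 1, 1, 1, 0)
  "111111000" → prefix "1" already present; 8 new (1, 1, 1, 1, 1, 0, 0, 0)
  "111111" → prefix "111111" already present; 0 new (none)
  "10000000010" → prefix "10" already present; 9 new (0, 0, 0, 0, 0, 0, 0, 1, 0)
  "10001100" → prefix "1000" already present; 4 new (1, 1, 0, 0)
  "10001100000" → prefix "10001100" already present; 3 new (0, 0, 0)
  "10001001011" → prefix "10001" already present; 6 new (0, 0, 1, 0, 1, 1)
  "1000110000" → prefix "1000110000" already present; 0 new (none)
  "1000101" → prefix "100010" already present; 1 new (1)
  "100010" → prefix "100010" already present; 0 new (none)
  "1001" → prefix "100" already present; 1 new (1)
  "101111" → prefix "101111" already present; 0 new (none)
  "10101110" → prefix "101" already present; 5 new (0, 1, 1, 1, 0)
  "100010010" → prefix "100010010" already present; 0 new (none)
  "1000001010" → prefix "100000" already present; 4 new (1, 0, 1, 0)
  "10001111" → prefix "100011" already present; 2 new (1, 1)
  "1001110" → prefix "1001" already present; 3 new (1, 1, 0)
  "100011011" → prefix "1000110" already present; 2 new (1, 1)
  "10000010100" → prefix "1000001010" already present; 1 new (0)
  "111100" → prefix "1111" already present; 2 new (0, 0)
Total nodes = 8 + 8 + 0 + 9 + 4 + 3 + 6 + 0 + 1 + 0 + 1 + 0 + 5 + 0 + 4 + 2 + 3 + 2 + 1 + 2 = 59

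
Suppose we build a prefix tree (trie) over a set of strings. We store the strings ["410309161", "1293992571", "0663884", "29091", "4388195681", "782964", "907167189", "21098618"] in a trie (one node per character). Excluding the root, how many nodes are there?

For each word, the new-node count is its length minus the longest prefix already in the trie:
  "410309161" → 9 new (4, 1, 0, 3, 0, 9, 1, 6, 1)
  "1293992571" → 10 new (1, 2, 9, 3, 9, 9, 2, 5, 7, 1)
  "0663884" → 7 new (0, 6, 6, 3, 8, 8, 4)
  "29091" → 5 new (2, 9, 0, 9, 1)
  "4388195681" → prefix "4" already present; 9 new (3, 8, 8, 1, 9, 5, 6, 8, 1)
  "782964" → 6 new (7, 8, 2, 9, 6, 4)
  "907167189" → 9 new (9, 0, 7, 1, 6, 7, 1, 8, 9)
  "21098618" → prefix "2" already present; 7 new (1, 0, 9, 8, 6, 1, 8)
Total nodes = 9 + 10 + 7 + 5 + 9 + 6 + 9 + 7 = 62

62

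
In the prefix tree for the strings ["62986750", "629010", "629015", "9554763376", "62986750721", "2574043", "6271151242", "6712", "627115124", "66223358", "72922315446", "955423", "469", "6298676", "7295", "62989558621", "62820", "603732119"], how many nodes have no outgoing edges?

16

Leaves are exactly the stored words that no other stored word extends.
Those words: "2574043", "469", "603732119", "6271151242", "62820", "629010", "629015", "62986750721", "6298676", "62989558621", "66223358", "6712", "72922315446", "7295", "955423", "9554763376"
Leaf count: 16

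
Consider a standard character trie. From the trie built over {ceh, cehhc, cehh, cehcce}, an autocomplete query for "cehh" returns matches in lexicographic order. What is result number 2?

cehhc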